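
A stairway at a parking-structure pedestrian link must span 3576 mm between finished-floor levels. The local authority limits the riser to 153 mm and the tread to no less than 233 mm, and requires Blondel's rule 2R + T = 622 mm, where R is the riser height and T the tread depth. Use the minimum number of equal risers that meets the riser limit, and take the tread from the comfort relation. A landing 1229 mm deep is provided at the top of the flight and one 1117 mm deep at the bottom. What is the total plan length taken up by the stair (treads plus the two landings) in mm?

⌈3576/153⌉ = 24 risers.
R = 3576 ÷ 24 = 149 mm.
From 2R + T = 622: T = 622 − 298 = 324 mm.
24 risers give 23 treads; going = 23 × 324 = 7452 mm.
Add landings: 7452 + 1229 + 1117 = 9798 mm.

9798 mm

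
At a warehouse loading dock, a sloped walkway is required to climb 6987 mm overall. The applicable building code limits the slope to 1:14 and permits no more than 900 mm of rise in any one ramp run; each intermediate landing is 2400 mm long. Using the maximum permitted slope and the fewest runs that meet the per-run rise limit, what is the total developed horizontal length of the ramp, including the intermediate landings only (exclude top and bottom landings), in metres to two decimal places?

⌈6987/900⌉ = 8 ramp runs. That means 7 intermediate landings.
Ramp run (horizontal) at 1:14: 6987 × 14 = 97818 mm.
Intermediate landings: 7 × 2400 = 16800 mm.
Developed length = 97818 + 16800 = 114618 mm.
= 114.62 m.

114.62 m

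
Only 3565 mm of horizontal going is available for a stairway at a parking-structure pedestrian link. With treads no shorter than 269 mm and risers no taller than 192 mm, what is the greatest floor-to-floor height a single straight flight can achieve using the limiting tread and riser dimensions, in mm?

Treads that fit: ⌊3565 / 269⌋ = 13.
Risers = treads + 1 = 14.
Maximum height = 14 × 192 = 2688 mm.

2688 mm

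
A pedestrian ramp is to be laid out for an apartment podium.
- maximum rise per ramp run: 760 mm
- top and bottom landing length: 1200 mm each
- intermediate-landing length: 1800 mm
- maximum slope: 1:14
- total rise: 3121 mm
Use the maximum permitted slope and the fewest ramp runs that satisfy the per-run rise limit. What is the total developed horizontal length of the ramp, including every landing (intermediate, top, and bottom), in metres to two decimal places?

At most 760 each: 3121/760 = 4.11, giving 5 ramp runs. That means 4 intermediate landings.
Ramp run (horizontal) at 1:14: 3121 × 14 = 43694 mm.
Intermediate landings: 4 × 1800 = 7200 mm.
Top and bottom landings: 2 × 1200 = 2400 mm.
Total = 43694 + 7200 + 2400 = 53294 mm.
= 53.29 m.

53.29 m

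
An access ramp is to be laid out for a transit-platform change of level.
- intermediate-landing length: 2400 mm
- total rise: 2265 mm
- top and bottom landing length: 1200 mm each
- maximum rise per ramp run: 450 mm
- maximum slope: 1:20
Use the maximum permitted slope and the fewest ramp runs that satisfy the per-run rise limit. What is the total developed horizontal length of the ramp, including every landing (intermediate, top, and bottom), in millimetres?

59700 mm

At most 450 each: 2265/450 = 5.03, giving 6 ramp runs. That means 5 intermediate landings.
Ramp run (horizontal) at 1:20: 2265 × 20 = 45300 mm.
Intermediate landings: 5 × 2400 = 12000 mm.
Top and bottom landings: 2 × 1200 = 2400 mm.
Total = 45300 + 12000 + 2400 = 59700 mm.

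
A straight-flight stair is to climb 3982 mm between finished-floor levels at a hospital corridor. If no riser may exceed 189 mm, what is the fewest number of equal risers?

3982 / 189 = 21.07, so 22 risers are needed.

22 risers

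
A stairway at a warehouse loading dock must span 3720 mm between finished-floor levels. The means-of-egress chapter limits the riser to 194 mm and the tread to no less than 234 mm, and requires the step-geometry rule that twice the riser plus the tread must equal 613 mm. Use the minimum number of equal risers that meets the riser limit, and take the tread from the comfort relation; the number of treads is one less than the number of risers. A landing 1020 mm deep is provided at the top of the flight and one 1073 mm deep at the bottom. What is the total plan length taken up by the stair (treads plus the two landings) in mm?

6672 mm

⌈3720/194⌉ = 20 risers.
Each riser is 3720/20 = 186 mm (≤ 194 mm).
T = 613 − 2·186 = 241 mm, which satisfies the 234 mm minimum.
Going = (20 − 1) × 241 = 4579 mm.
Enclosure = 4579 + 1020 + 1073 = 6672 mm.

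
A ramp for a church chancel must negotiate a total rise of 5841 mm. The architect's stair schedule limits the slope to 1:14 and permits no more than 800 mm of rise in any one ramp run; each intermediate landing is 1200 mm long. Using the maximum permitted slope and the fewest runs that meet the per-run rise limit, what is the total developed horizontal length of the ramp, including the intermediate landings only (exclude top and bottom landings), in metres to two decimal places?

90.17 m

5841 / 800 = 7.30, so 8 ramp runs are needed. That means 7 intermediate landings.
Ramp run (horizontal) at 1:14: 5841 × 14 = 81774 mm.
Intermediate landings: 7 × 1200 = 8400 mm.
Total developed length = 81774 + 8400 = 90174 mm.
= 90.17 m.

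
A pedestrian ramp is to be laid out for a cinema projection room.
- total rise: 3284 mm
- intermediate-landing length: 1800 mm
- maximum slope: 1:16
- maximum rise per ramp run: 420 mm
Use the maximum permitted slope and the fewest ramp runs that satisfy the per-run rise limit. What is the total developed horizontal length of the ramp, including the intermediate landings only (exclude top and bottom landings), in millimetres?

3284 / 420 = 7.819 → round up to 8 ramp runs. That means 7 intermediate landings.
Ramp run (horizontal) at 1:16: 3284 × 16 = 52544 mm.
Intermediate landings: 7 × 1800 = 12600 mm.
Total developed length = 52544 + 12600 = 65144 mm.

65144 mm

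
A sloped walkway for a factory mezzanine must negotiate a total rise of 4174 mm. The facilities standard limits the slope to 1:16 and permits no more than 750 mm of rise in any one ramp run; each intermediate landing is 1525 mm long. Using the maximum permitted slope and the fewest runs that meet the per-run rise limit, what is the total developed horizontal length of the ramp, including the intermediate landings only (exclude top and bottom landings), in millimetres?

At most 750 each: 4174/750 = 5.57, giving 6 ramp runs. That means 5 intermediate landings.
Ramp run (horizontal) at 1:16: 4174 × 16 = 66784 mm.
Intermediate landings: 5 × 1525 = 7625 mm.
Developed length = 66784 + 7625 = 74409 mm.

74409 mm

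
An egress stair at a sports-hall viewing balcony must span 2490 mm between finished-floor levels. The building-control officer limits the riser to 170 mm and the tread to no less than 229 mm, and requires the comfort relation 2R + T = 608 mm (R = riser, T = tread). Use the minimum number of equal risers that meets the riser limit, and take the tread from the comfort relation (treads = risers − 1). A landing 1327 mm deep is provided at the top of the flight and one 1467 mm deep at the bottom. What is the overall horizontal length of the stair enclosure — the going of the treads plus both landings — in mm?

At most 170 each: 2490/170 = 14.65, giving 15 risers.
Riser R = 2490 / 15 = 166 mm, within the 170 mm limit.
T = 608 − 2·166 = 276 mm, which satisfies the 229 mm minimum.
Treads = 15 − 1 = 14; going = 14 × 276 = 3864 mm.
Enclosure = 3864 + 1327 + 1467 = 6658 mm.

6658 mm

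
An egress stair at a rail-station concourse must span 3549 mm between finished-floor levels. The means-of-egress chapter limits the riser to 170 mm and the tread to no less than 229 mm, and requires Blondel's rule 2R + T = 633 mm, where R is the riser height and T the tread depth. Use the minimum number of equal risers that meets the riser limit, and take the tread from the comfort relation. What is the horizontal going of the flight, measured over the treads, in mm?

3549 / 170 = 20.88, so 21 risers are needed.
Each riser is 3549/21 = 169 mm (≤ 170 mm).
From 2R + T = 633: T = 633 − 338 = 295 mm.
Treads = 21 − 1 = 20; going = 20 × 295 = 5900 mm.

5900 mm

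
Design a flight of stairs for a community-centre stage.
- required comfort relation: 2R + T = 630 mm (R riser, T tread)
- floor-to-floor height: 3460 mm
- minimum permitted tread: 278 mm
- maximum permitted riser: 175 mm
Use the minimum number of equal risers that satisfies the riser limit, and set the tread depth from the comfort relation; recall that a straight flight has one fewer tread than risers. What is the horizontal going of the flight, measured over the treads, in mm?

5396 mm

At most 175 each: 3460/175 = 19.77, giving 20 risers.
Each riser is 3460/20 = 173 mm (≤ 175 mm).
From 2R + T = 630: T = 630 − 346 = 284 mm.
20 risers give 19 treads; going = 19 × 284 = 5396 mm.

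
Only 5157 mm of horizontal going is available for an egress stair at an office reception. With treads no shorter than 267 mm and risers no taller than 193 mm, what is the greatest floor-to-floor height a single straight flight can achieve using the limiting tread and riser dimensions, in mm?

5157 / 267 = 19.31, so 19 treads fit.
Risers = treads + 1 = 20.
Maximum height = 20 × 193 = 3860 mm.

3860 mm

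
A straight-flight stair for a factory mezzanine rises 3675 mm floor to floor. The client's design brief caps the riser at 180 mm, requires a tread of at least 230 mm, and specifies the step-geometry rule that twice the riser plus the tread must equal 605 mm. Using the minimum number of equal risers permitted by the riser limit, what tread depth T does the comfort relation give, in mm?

255 mm

⌈3675/180⌉ = 21 risers.
R = 3675 ÷ 21 = 175 mm.
T = 605 − 2·175 = 255 mm, which satisfies the 230 mm minimum.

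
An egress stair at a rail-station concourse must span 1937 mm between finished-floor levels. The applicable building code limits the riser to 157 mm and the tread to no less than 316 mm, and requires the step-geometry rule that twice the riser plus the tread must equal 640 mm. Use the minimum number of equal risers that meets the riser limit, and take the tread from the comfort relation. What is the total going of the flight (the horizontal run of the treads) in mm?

4104 mm

1937 / 157 = 12.34, so 13 risers are needed.
Each riser is 1937/13 = 149 mm (≤ 157 mm).
T = 640 − 2·149 = 342 mm, which satisfies the 316 mm minimum.
Treads = 13 − 1 = 12; going = 12 × 342 = 4104 mm.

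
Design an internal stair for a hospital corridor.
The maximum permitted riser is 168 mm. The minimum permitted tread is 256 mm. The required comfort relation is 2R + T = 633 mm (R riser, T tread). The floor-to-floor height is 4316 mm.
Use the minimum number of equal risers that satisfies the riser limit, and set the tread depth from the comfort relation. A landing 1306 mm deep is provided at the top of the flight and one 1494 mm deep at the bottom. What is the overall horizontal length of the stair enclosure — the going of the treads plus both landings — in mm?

10325 mm

⌈4316/168⌉ = 26 risers.
R = 4316 ÷ 26 = 166 mm.
From 2R + T = 633: T = 633 − 332 = 301 mm.
Treads = 26 − 1 = 25; going = 25 × 301 = 7525 mm.
Add landings: 7525 + 1306 + 1494 = 10325 mm.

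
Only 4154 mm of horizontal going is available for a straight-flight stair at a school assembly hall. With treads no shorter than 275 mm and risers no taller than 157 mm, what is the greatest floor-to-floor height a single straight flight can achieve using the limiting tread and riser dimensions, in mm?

Treads that fit: ⌊4154 / 275⌋ = 15.
Risers = treads + 1 = 16.
Maximum height = 16 × 157 = 2512 mm.

2512 mm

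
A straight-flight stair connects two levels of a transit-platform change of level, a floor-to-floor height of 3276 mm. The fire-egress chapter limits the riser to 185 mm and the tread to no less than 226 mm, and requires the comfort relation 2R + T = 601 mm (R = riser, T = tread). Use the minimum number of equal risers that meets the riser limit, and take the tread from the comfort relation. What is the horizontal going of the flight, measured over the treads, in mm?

3276 / 185 = 17.708 → round up to 18 risers.
Each riser is 3276/18 = 182 mm (≤ 185 mm).
Tread T = 601 − 2 × 182 = 237 mm (≥ 226 mm).
18 risers give 17 treads; going = 17 × 237 = 4029 mm.

4029 mm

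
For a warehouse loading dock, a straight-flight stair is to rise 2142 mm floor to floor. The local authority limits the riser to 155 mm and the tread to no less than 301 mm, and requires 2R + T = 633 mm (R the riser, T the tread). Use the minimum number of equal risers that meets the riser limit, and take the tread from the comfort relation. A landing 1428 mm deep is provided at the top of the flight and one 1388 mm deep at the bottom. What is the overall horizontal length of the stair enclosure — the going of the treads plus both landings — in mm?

7067 mm

2142 / 155 = 13.819 → round up to 14 risers.
Riser R = 2142 / 14 = 153 mm, within the 155 mm limit.
Tread T = 633 − 2 × 153 = 327 mm (≥ 301 mm).
14 risers give 13 treads; going = 13 × 327 = 4251 mm.
Enclosure = 4251 + 1428 + 1388 = 7067 mm.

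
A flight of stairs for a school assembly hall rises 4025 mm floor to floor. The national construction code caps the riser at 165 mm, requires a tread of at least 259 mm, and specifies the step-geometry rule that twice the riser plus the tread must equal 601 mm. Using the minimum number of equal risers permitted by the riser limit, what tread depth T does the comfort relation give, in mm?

4025 / 165 = 24.394 → round up to 25 risers.
Riser R = 4025 / 25 = 161 mm, within the 165 mm limit.
From 2R + T = 601: T = 601 − 322 = 279 mm.

279 mm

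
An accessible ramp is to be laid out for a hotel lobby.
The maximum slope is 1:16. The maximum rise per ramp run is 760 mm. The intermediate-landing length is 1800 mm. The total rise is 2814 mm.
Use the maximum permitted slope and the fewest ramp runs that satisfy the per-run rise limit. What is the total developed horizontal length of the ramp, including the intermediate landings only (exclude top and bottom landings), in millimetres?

At most 760 each: 2814/760 = 3.70, giving 4 ramp runs. That means 3 intermediate landings.
Horizontal run for 2814 mm of rise at 1:16 is 2814 × 16 = 45024 mm.
Intermediate landings: 3 × 1800 = 5400 mm.
Developed length = 45024 + 5400 = 50424 mm.

50424 mm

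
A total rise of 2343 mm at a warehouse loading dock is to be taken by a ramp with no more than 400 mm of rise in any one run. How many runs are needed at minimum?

⌈2343/400⌉ = 6 ramp runs.

6 runs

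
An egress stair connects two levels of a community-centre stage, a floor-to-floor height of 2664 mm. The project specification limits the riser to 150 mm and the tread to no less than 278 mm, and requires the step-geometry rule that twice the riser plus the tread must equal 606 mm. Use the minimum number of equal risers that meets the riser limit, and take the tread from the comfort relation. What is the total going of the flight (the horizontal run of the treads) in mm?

2664 / 150 = 17.760 → round up to 18 risers.
Riser R = 2664 / 18 = 148 mm, within the 150 mm limit.
T = 606 − 2·148 = 310 mm, which satisfies the 278 mm minimum.
Going = (18 − 1) × 310 = 5270 mm.

5270 mm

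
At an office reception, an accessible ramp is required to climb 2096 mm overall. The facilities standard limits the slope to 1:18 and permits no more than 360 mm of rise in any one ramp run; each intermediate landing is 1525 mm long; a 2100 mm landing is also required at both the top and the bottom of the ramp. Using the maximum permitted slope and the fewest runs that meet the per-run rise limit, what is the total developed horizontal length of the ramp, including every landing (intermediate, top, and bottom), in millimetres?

At most 360 each: 2096/360 = 5.82, giving 6 ramp runs. That means 5 intermediate landings.
Horizontal run for 2096 mm of rise at 1:18 is 2096 × 18 = 37728 mm.
Intermediate landings: 5 × 1525 = 7625 mm.
Top and bottom landings: 2 × 2100 = 4200 mm.
Total = 37728 + 7625 + 4200 = 49553 mm.

49553 mm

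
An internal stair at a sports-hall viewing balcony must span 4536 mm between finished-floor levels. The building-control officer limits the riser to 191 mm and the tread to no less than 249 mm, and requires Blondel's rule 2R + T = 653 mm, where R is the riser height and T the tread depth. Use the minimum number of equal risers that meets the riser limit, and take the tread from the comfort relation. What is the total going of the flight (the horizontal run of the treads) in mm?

6325 mm

At most 191 each: 4536/191 = 23.75, giving 24 risers.
Riser R = 4536 / 24 = 189 mm, within the 191 mm limit.
From 2R + T = 653: T = 653 − 378 = 275 mm.
Treads = 24 − 1 = 23; going = 23 × 275 = 6325 mm.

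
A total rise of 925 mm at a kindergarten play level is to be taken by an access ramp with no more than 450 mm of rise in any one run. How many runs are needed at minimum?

3 runs

925 / 450 = 2.06, so 3 ramp runs are needed.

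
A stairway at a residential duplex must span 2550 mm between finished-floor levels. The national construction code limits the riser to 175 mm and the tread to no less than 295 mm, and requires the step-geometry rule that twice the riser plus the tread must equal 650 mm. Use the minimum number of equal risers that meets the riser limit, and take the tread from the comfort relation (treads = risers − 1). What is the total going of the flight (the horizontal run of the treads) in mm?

2550 / 175 = 14.571 → round up to 15 risers.
R = 2550 ÷ 15 = 170 mm.
T = 650 − 2·170 = 310 mm, which satisfies the 295 mm minimum.
Going = (15 − 1) × 310 = 4340 mm.

4340 mm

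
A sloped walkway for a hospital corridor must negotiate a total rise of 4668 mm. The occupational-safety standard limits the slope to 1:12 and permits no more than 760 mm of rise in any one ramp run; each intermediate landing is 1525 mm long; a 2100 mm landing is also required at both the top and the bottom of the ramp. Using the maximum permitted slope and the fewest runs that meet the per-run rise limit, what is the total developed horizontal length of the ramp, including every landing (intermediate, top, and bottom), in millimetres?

69366 mm

At most 760 each: 4668/760 = 6.14, giving 7 ramp runs. That means 6 intermediate landings.
Horizontal run for 4668 mm of rise at 1:12 is 4668 × 12 = 56016 mm.
Intermediate landings: 6 × 1525 = 9150 mm.
Top and bottom landings: 2 × 2100 = 4200 mm.
Total = 56016 + 9150 + 4200 = 69366 mm.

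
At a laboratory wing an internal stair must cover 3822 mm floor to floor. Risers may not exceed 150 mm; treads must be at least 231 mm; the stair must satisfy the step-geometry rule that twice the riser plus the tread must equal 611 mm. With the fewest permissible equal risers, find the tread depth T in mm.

317 mm

At most 150 each: 3822/150 = 25.48, giving 26 risers.
Each riser is 3822/26 = 147 mm (≤ 150 mm).
From 2R + T = 611: T = 611 − 294 = 317 mm.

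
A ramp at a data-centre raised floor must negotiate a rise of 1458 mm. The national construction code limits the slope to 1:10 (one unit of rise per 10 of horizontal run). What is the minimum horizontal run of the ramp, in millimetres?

14580 mm

At 1:10 the run is 10 × 1458 = 14580 mm.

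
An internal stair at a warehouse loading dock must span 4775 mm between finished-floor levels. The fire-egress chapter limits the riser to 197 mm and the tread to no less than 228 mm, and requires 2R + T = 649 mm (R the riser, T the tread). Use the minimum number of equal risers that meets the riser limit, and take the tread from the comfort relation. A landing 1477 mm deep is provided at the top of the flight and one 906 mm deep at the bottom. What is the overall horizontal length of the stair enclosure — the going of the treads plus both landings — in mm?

4775 / 197 = 24.24, so 25 risers are needed.
R = 4775 ÷ 25 = 191 mm.
Tread T = 649 − 2 × 191 = 267 mm (≥ 228 mm).
Going = (25 − 1) × 267 = 6408 mm.
Enclosure = 6408 + 1477 + 906 = 8791 mm.

8791 mm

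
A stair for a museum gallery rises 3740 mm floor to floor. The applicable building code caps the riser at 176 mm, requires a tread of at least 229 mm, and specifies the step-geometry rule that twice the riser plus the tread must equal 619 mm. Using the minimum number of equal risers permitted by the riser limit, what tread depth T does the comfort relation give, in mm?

⌈3740/176⌉ = 22 risers.
R = 3740 ÷ 22 = 170 mm.
T = 619 − 2·170 = 279 mm, which satisfies the 229 mm minimum.

279 mm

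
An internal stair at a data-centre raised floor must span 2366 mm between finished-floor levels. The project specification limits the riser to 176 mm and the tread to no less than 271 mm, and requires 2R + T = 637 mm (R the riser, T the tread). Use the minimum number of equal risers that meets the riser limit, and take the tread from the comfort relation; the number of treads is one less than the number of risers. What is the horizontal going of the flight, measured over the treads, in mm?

3887 mm

2366 / 176 = 13.443 → round up to 14 risers.
R = 2366 ÷ 14 = 169 mm.
From 2R + T = 637: T = 637 − 338 = 299 mm.
Treads = 14 − 1 = 13; going = 13 × 299 = 3887 mm.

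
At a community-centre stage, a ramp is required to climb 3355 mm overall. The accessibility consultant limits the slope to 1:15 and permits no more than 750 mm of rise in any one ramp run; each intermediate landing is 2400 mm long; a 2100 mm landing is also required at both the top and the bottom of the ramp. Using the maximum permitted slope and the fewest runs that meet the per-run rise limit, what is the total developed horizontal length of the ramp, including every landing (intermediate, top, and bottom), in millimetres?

3355 / 750 = 4.47, so 5 ramp runs are needed. That means 4 intermediate landings.
Ramp run (horizontal) at 1:15: 3355 × 15 = 50325 mm.
Intermediate landings: 4 × 2400 = 9600 mm.
Top and bottom landings: 2 × 2100 = 4200 mm.
Total = 50325 + 9600 + 4200 = 64125 mm.

64125 mm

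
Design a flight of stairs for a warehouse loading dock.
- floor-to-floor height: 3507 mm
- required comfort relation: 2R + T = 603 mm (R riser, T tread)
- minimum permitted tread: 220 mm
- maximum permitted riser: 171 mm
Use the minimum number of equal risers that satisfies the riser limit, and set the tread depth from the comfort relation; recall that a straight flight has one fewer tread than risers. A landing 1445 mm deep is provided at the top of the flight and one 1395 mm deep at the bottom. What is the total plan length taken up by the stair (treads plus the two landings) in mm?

8220 mm

At most 171 each: 3507/171 = 20.51, giving 21 risers.
R = 3507 ÷ 21 = 167 mm.
Tread T = 603 − 2 × 167 = 269 mm (≥ 220 mm).
21 risers give 20 treads; going = 20 × 269 = 5380 mm.
Add landings: 5380 + 1445 + 1395 = 8220 mm.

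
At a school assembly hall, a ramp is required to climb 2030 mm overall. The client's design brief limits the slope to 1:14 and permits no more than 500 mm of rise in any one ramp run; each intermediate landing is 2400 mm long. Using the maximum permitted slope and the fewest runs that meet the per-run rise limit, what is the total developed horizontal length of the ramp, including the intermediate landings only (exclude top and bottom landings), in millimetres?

2030 / 500 = 4.060 → round up to 5 ramp runs. That means 4 intermediate landings.
Ramp run (horizontal) at 1:14: 2030 × 14 = 28420 mm.
Intermediate landings: 4 × 2400 = 9600 mm.
Developed length = 28420 + 9600 = 38020 mm.

38020 mm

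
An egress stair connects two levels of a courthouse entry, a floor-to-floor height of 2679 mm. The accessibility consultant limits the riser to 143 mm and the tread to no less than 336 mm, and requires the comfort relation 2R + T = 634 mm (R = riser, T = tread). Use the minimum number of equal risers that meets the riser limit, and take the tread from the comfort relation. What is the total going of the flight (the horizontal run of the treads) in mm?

6336 mm

⌈2679/143⌉ = 19 risers.
Each riser is 2679/19 = 141 mm (≤ 143 mm).
From 2R + T = 634: T = 634 − 282 = 352 mm.
19 risers give 18 treads; going = 18 × 352 = 6336 mm.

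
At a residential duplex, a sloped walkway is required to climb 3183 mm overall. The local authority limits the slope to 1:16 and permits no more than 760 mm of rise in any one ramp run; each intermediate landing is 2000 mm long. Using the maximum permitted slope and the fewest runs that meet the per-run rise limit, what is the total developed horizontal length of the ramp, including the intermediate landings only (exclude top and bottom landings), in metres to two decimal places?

58.93 m

⌈3183/760⌉ = 5 ramp runs. That means 4 intermediate landings.
Horizontal run for 3183 mm of rise at 1:16 is 3183 × 16 = 50928 mm.
4 intermediate landings contribute 4 × 2000 = 8000 mm.
Total developed length = 50928 + 8000 = 58928 mm.
= 58.93 m.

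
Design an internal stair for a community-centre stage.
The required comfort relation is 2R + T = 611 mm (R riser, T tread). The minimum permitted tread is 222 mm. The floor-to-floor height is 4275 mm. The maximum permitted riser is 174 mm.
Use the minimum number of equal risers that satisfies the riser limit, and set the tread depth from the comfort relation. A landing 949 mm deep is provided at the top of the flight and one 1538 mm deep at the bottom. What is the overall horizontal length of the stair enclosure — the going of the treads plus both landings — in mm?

At most 174 each: 4275/174 = 24.57, giving 25 risers.
Riser R = 4275 / 25 = 171 mm, within the 174 mm limit.
Tread T = 611 − 2 × 171 = 269 mm (≥ 222 mm).
25 risers give 24 treads; going = 24 × 269 = 6456 mm.
Enclosure = 6456 + 949 + 1538 = 8943 mm.

8943 mm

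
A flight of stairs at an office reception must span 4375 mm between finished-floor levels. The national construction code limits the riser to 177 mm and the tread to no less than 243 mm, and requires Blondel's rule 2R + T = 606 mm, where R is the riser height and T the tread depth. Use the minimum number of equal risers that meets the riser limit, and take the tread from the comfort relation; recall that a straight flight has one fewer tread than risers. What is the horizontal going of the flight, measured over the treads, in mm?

6144 mm

⌈4375/177⌉ = 25 risers.
Riser R = 4375 / 25 = 175 mm, within the 177 mm limit.
T = 606 − 2·175 = 256 mm, which satisfies the 243 mm minimum.
25 risers give 24 treads; going = 24 × 256 = 6144 mm.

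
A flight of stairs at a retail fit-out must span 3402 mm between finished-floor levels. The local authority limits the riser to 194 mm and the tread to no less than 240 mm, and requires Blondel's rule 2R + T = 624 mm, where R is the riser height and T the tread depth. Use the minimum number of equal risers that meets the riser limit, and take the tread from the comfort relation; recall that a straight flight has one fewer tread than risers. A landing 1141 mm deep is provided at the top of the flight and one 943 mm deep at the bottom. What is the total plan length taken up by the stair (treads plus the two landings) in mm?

6266 mm

⌈3402/194⌉ = 18 risers.
R = 3402 ÷ 18 = 189 mm.
From 2R + T = 624: T = 624 − 378 = 246 mm.
18 risers give 17 treads; going = 17 × 246 = 4182 mm.
Add landings: 4182 + 1141 + 943 = 6266 mm.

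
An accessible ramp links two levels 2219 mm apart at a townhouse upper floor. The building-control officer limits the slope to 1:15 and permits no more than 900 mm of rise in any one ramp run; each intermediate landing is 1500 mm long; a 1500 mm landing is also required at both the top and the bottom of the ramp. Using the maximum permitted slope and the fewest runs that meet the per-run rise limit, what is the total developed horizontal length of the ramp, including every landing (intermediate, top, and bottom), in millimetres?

39285 mm

⌈2219/900⌉ = 3 ramp runs. That means 2 intermediate landings.
Ramp run (horizontal) at 1:15: 2219 × 15 = 33285 mm.
2 intermediate landings contribute 2 × 1500 = 3000 mm.
Top and bottom landings: 2 × 1500 = 3000 mm.
Total = 33285 + 3000 + 3000 = 39285 mm.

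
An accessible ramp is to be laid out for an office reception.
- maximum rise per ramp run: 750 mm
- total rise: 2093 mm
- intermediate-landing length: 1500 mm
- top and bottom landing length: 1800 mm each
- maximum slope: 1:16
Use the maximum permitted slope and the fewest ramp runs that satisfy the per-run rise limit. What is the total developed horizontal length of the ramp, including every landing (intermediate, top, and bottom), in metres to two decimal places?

40.09 m

2093 / 750 = 2.791 → round up to 3 ramp runs. That means 2 intermediate landings.
Horizontal run for 2093 mm of rise at 1:16 is 2093 × 16 = 33488 mm.
2 intermediate landings contribute 2 × 1500 = 3000 mm.
Top and bottom landings: 2 × 1800 = 3600 mm.
Total = 33488 + 3000 + 3600 = 40088 mm.
= 40.09 m.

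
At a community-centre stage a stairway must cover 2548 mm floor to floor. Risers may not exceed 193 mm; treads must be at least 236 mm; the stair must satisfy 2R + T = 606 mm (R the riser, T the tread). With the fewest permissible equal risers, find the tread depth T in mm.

242 mm

⌈2548/193⌉ = 14 risers.
Each riser is 2548/14 = 182 mm (≤ 193 mm).
T = 606 − 2·182 = 242 mm, which satisfies the 236 mm minimum.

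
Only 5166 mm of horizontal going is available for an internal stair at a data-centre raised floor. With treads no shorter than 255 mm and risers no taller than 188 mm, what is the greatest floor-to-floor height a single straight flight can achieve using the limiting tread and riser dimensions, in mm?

3948 mm

5166 / 255 = 20.26, so 20 treads fit.
Risers = treads + 1 = 21.
Maximum height = 21 × 188 = 3948 mm.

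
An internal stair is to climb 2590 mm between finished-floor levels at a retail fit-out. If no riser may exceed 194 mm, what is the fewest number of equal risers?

14 risers

2590 / 194 = 13.351 → round up to 14 risers.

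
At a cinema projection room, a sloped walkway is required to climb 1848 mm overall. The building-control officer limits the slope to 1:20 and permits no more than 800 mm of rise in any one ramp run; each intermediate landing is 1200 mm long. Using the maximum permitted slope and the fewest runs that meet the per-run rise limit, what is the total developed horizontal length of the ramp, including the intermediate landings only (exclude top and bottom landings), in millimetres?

39360 mm

At most 800 each: 1848/800 = 2.31, giving 3 ramp runs. That means 2 intermediate landings.
Ramp run (horizontal) at 1:20: 1848 × 20 = 36960 mm.
2 intermediate landings contribute 2 × 1200 = 2400 mm.
Total developed length = 36960 + 2400 = 39360 mm.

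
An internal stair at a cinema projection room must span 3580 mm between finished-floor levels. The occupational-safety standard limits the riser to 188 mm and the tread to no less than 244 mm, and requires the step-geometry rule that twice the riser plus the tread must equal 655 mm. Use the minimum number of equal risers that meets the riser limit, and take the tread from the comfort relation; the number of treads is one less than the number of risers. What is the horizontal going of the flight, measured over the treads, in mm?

5643 mm

3580 / 188 = 19.04, so 20 risers are needed.
Riser R = 3580 / 20 = 179 mm, within the 188 mm limit.
From 2R + T = 655: T = 655 − 358 = 297 mm.
Going = (20 − 1) × 297 = 5643 mm.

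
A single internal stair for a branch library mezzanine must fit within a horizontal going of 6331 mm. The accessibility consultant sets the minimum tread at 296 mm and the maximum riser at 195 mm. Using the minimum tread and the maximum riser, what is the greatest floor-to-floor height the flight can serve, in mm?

Treads that fit: ⌊6331 / 296⌋ = 21.
Risers = treads + 1 = 22.
Maximum height = 22 × 195 = 4290 mm.

4290 mm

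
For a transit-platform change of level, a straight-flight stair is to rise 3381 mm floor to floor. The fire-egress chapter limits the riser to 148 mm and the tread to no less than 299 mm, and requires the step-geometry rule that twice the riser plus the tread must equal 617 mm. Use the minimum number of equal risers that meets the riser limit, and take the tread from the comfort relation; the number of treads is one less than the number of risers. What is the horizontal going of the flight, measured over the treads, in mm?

At most 148 each: 3381/148 = 22.84, giving 23 risers.
Each riser is 3381/23 = 147 mm (≤ 148 mm).
From 2R + T = 617: T = 617 − 294 = 323 mm.
Treads = 23 − 1 = 22; going = 22 × 323 = 7106 mm.

7106 mm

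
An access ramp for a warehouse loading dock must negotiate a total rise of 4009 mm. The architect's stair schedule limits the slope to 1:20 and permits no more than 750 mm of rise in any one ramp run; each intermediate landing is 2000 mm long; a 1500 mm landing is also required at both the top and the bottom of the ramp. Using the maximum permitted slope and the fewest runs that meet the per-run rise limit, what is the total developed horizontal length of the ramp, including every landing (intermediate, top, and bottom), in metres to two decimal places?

93.18 m

⌈4009/750⌉ = 6 ramp runs. That means 5 intermediate landings.
Horizontal run for 4009 mm of rise at 1:20 is 4009 × 20 = 80180 mm.
5 intermediate landings contribute 5 × 2000 = 10000 mm.
Top and bottom landings: 2 × 1500 = 3000 mm.
Total = 80180 + 10000 + 3000 = 93180 mm.
= 93.18 m.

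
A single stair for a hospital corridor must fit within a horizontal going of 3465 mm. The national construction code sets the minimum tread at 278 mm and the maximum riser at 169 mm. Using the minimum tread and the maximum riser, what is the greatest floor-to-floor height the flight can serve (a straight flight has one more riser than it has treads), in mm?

2197 mm

Treads that fit: ⌊3465 / 278⌋ = 12.
Risers = treads + 1 = 13.
Maximum height = 13 × 169 = 2197 mm.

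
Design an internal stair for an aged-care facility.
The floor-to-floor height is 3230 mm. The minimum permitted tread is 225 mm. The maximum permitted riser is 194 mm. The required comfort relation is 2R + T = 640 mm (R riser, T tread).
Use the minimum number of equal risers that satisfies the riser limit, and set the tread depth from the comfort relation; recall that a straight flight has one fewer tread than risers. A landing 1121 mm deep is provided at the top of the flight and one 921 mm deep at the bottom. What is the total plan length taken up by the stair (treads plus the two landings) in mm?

6202 mm

3230 / 194 = 16.65, so 17 risers are needed.
Each riser is 3230/17 = 190 mm (≤ 194 mm).
T = 640 − 2·190 = 260 mm, which satisfies the 225 mm minimum.
17 risers give 16 treads; going = 16 × 260 = 4160 mm.
Enclosure = 4160 + 1121 + 921 = 6202 mm.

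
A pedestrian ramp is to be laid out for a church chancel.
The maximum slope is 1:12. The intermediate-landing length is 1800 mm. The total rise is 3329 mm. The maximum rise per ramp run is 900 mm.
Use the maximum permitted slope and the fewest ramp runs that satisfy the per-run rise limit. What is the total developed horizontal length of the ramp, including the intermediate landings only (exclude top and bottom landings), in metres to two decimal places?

⌈3329/900⌉ = 4 ramp runs. That means 3 intermediate landings.
Ramp run (horizontal) at 1:12: 3329 × 12 = 39948 mm.
3 intermediate landings contribute 3 × 1800 = 5400 mm.
Developed length = 39948 + 5400 = 45348 mm.
= 45.35 m.

45.35 m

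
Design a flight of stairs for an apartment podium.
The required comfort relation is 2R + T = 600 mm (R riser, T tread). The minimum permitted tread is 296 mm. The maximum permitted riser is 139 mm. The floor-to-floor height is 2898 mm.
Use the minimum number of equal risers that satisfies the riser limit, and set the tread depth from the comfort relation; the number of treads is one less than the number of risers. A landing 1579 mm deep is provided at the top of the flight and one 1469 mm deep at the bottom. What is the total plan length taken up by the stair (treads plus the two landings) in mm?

9528 mm

⌈2898/139⌉ = 21 risers.
R = 2898 ÷ 21 = 138 mm.
Tread T = 600 − 2 × 138 = 324 mm (≥ 296 mm).
Treads = 21 − 1 = 20; going = 20 × 324 = 6480 mm.
Enclosure = 6480 + 1579 + 1469 = 9528 mm.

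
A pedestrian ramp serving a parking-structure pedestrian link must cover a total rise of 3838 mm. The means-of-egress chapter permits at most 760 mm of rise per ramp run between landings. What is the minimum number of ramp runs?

6 runs

⌈3838/760⌉ = 6 ramp runs.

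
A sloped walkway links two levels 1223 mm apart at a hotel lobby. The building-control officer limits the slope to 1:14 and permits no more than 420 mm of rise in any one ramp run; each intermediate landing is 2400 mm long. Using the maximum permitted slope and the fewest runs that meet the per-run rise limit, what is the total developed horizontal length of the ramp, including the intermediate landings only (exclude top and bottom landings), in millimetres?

21922 mm

1223 / 420 = 2.91, so 3 ramp runs are needed. That means 2 intermediate landings.
Horizontal run for 1223 mm of rise at 1:14 is 1223 × 14 = 17122 mm.
Intermediate landings: 2 × 2400 = 4800 mm.
Total developed length = 17122 + 4800 = 21922 mm.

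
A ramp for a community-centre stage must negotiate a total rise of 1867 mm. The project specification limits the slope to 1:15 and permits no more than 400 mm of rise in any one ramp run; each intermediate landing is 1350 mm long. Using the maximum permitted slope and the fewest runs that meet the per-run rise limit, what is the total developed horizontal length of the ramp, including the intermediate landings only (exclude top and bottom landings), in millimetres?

At most 400 each: 1867/400 = 4.67, giving 5 ramp runs. That means 4 intermediate landings.
Ramp run (horizontal) at 1:15: 1867 × 15 = 28005 mm.
Intermediate landings: 4 × 1350 = 5400 mm.
Total developed length = 28005 + 5400 = 33405 mm.

33405 mm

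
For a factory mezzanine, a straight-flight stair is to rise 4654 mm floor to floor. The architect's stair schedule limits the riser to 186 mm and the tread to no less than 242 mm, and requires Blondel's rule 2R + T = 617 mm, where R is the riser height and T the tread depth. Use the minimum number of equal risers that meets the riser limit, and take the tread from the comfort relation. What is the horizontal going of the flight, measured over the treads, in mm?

6475 mm

4654 / 186 = 25.022 → round up to 26 risers.
Riser R = 4654 / 26 = 179 mm, within the 186 mm limit.
Tread T = 617 − 2 × 179 = 259 mm (≥ 242 mm).
Going = (26 − 1) × 259 = 6475 mm.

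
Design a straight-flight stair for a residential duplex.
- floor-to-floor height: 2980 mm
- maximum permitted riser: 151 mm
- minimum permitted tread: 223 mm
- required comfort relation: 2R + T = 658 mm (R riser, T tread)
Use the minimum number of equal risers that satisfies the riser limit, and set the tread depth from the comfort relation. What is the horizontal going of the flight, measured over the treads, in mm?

6840 mm

2980 / 151 = 19.735 → round up to 20 risers.
Riser R = 2980 / 20 = 149 mm, within the 151 mm limit.
T = 658 − 2·149 = 360 mm, which satisfies the 223 mm minimum.
Treads = 20 − 1 = 19; going = 19 × 360 = 6840 mm.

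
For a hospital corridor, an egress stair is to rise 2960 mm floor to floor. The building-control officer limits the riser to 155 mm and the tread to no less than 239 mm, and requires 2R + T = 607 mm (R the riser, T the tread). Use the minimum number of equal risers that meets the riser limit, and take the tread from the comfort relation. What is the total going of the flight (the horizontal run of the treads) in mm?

2960 / 155 = 19.10, so 20 risers are needed.
R = 2960 ÷ 20 = 148 mm.
T = 607 − 2·148 = 311 mm, which satisfies the 239 mm minimum.
20 risers give 19 treads; going = 19 × 311 = 5909 mm.

5909 mm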